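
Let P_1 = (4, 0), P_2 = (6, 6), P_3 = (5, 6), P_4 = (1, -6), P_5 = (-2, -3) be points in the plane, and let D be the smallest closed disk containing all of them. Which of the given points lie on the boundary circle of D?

The farthest pair is P_2–P_4 with squared distance 169. The circle on this segment as diameter has centre (3.5, 0) and r² = 169/4 = 42.25.
Check P_1: distance² to centre = 0.25 ≤ 42.25, so it lies inside.
All remaining points lie in this disk, and no smaller disk contains both endpoints, so this is the minimum enclosing circle.
The points at distance exactly r from the centre are P_2, P_4 — 2 points.

P_2, P_4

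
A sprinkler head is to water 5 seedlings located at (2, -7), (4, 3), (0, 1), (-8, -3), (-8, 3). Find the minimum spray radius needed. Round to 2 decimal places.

A smallest enclosing disk is always determined by at most three of the input points on its boundary.
The minimum enclosing circle is determined by three boundary points: (2, -7), (4, 3), (-8, 3).
Their circumcentre is (-2, -1) with r² = 52.
The farthest remaining point (-8, -3) is at distance² 40 ≤ 52.
r = √52 ≈ 7.21.

7.21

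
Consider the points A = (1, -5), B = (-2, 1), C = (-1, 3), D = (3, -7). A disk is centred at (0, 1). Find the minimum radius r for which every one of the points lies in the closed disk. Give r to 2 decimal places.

The required radius is the distance from (0, 1) to the farthest point.
Squared distances: 37, 4, 5, 73.
Maximum is 73, attained at D.
r = √73 ≈ 8.54.

8.54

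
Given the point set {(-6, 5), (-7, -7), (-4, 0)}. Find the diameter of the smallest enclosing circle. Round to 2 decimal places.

12.04

Call the three points A, B, C in the order given.
Side lengths²: AB² = 145, AC² = 29, BC² = 58.
Since AB² = 145 ≥ 58 + 29 = 87, the angle opposite AB is not acute, so the smallest enclosing circle has AB as diameter.
Centre = midpoint of AB = (-6.5, -1), r² = 145/4 = 36.25.
Diameter = 2r = 2√(36.25) ≈ 12.04.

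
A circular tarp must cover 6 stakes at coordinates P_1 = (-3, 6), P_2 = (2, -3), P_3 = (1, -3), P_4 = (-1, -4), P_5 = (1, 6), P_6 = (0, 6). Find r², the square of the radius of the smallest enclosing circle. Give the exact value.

The minimum enclosing circle of a finite set is fixed by two of the points (as a diameter) or three (as a circumcircle).
The minimum enclosing circle is determined by three boundary points: P_1, P_4, P_5.
Their circumcentre is (-1, 1.2) with r² = 27.04.
The farthest remaining point P_2 is at distance² 26.64 ≤ 27.04.

27.04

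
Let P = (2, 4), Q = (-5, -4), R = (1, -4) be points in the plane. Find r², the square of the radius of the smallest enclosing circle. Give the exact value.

28.25

Side lengths²: PQ² = 113, PR² = 65, QR² = 36.
Since PQ² = 113 ≥ 65 + 36 = 101, the angle opposite PQ is not acute, so the smallest enclosing circle has PQ as diameter.
Centre = midpoint of PQ = (-1.5, 0), r² = 113/4 = 28.25.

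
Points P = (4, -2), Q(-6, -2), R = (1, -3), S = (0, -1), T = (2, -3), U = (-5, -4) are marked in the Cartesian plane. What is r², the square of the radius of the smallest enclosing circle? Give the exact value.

A smallest enclosing disk is always determined by at most three of the input points on its boundary.
The farthest pair is P–Q with squared distance 100. The circle on this segment as diameter has centre (-1, -2) and r² = 100/4 = 25.
Check R: distance² to centre = 5 ≤ 25, so it lies inside.
All remaining points lie in this disk, and no smaller disk contains both endpoints, so this is the minimum enclosing circle.

25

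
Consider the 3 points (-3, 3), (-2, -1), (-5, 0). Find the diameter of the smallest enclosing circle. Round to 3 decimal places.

4.274

Call the three points A, B, C in the order given.
Side lengths²: AB² = 17, AC² = 13, BC² = 10.
Since AB² = 17 < 13 + 10 = 23, the triangle is acute, so the smallest enclosing circle is the circumcircle.
Circumcentre = (-67/22, 19/22), r² = 1105/242.
Diameter = 2r = 2√(1105/242) ≈ 4.274.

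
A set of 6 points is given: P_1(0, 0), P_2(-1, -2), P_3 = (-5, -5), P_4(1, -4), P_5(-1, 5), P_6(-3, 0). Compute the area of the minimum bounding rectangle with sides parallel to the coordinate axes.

x ranges over [-5, 1], width 6.
y ranges over [-5, 5], height 10.
Area = 6 × 10 = 60.

60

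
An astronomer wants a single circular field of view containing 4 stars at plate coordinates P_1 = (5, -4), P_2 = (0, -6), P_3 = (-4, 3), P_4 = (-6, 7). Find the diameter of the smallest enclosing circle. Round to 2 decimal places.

15.56

By Welzl's lemma the MEC is supported by two points (diametrically opposite) or three points (on a circumcircle).
The farthest pair is P_1–P_4 with squared distance 242. The circle on this segment as diameter has centre (-0.5, 1.5) and r² = 242/4 = 60.5.
Check P_2: distance² to centre = 56.5 ≤ 60.5, so it lies inside.
All remaining points lie in this disk, and no smaller disk contains both endpoints, so this is the minimum enclosing circle.
Diameter = 2r = 2√(60.5) ≈ 15.56.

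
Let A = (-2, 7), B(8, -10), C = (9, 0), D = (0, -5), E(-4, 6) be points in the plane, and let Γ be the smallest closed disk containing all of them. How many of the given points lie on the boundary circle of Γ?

A smallest enclosing disk is always determined by at most three of the input points on its boundary.
The farthest pair is B–E with squared distance 400. The circle on this segment as diameter has centre (2, -2) and r² = 400/4 = 100.
Check A: distance² to centre = 97 ≤ 100, so it lies inside.
All remaining points lie in this disk, and no smaller disk contains both endpoints, so this is the minimum enclosing circle.
The points at distance exactly r from the centre are B, E — 2 points.

2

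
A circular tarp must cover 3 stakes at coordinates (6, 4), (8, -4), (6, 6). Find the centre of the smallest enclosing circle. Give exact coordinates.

(7, 1)

Call the three points A, B, C in the order given.
Side lengths²: AB² = 68, AC² = 4, BC² = 104.
Since BC² = 104 ≥ 68 + 4 = 72, the angle opposite BC is not acute, so the smallest enclosing circle has BC as diameter.
Centre = midpoint of BC = (7, 1), r² = 104/4 = 26.
Centre = (7, 1).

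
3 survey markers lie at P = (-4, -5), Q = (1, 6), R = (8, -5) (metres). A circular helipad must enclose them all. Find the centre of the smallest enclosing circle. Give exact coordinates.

Side lengths²: PQ² = 146, PR² = 144, QR² = 170.
Since QR² = 170 < 146 + 144 = 290, the triangle is acute, so the smallest enclosing circle is the circumcircle.
Circumcentre = (2, -12/11), r² = 6205/121.
Centre = (2, -12/11).

(2, -12/11)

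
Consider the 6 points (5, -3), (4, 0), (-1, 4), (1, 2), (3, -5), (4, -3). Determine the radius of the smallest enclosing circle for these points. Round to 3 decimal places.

4.924

By Welzl's lemma the MEC is supported by two points (diametrically opposite) or three points (on a circumcircle).
The farthest pair is (-1, 4)–(3, -5) with squared distance 97. The circle on this segment as diameter has centre (1, -0.5) and r² = 97/4 = 24.25.
Check (5, -3): distance² to centre = 22.25 ≤ 24.25, so it lies inside.
All remaining points lie in this disk, and no smaller disk contains both endpoints, so this is the minimum enclosing circle.
r = √(24.25) ≈ 4.924.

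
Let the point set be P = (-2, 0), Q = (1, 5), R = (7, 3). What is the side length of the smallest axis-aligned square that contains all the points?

The bounding box has width 9 and height 5.
An axis-aligned square enclosing the set must have side ≥ max(width, height).
So the minimum side is max(9, 5) = 9.

9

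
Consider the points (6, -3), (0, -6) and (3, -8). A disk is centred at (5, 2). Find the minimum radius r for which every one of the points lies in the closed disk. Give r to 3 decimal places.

The required radius is the distance from (5, 2) to the farthest point.
Squared distances: 26, 89, 104.
Maximum is 104, attained at (3, -8).
r = √104 ≈ 10.198.

10.198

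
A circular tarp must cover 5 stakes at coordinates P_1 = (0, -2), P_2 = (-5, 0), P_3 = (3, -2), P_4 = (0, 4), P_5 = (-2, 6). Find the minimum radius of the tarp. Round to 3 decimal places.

4.832

By Welzl's lemma the MEC is supported by two points (diametrically opposite) or three points (on a circumcircle).
The minimum enclosing circle is determined by three boundary points: P_2, P_3, P_5.
Their circumcentre is (-7/18, 13/9) with r² = 7565/324.
The farthest remaining point P_1 is at distance² 3893/324 ≤ 7565/324.
r = √(7565/324) ≈ 4.832.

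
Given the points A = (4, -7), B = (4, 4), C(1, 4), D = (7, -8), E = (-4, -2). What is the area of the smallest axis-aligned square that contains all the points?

144

The bounding box has width 11 and height 12.
An axis-aligned square enclosing the set must have side ≥ max(width, height).
So the minimum side is max(11, 12) = 12.
Area = 12² = 144.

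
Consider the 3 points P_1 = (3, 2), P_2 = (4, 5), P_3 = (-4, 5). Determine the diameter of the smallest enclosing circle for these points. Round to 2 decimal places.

8.03

Side lengths²: P_1P_2² = 10, P_1P_3² = 58, P_2P_3² = 64.
Since P_2P_3² = 64 < 58 + 10 = 68, the triangle is acute, so the smallest enclosing circle is the circumcircle.
Circumcentre = (0, 14/3), r² = 145/9.
Diameter = 2r = 2√(145/9) ≈ 8.03.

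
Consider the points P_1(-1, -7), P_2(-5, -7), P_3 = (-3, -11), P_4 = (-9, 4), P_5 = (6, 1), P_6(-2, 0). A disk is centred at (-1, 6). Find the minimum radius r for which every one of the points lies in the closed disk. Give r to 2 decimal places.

The required radius is the distance from (-1, 6) to the farthest point.
Squared distances: 169, 185, 293, 68, 74, 37.
Maximum is 293, attained at P_3.
r = √293 ≈ 17.12.

17.12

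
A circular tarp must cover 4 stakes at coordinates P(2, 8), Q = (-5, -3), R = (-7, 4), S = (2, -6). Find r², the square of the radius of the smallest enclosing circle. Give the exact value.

17557/324

The minimum enclosing circle is determined by three boundary points: P, R, S.
Their circumcentre is (-5/18, 1) with r² = 17557/324.
The farthest remaining point Q is at distance² 12409/324 ≤ 17557/324.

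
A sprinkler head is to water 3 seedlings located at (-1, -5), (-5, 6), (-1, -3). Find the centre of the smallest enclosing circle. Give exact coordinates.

(-3, 0.5)

Call the three points A, B, C in the order given.
Side lengths²: AB² = 137, AC² = 4, BC² = 97.
Since AB² = 137 ≥ 97 + 4 = 101, the angle opposite AB is not acute, so the smallest enclosing circle has AB as diameter.
Centre = midpoint of AB = (-3, 0.5), r² = 137/4 = 34.25.
Centre = (-3, 0.5).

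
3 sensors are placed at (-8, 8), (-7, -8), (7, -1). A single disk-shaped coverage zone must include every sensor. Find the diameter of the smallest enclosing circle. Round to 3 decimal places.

Call the three points A, B, C in the order given.
Side lengths²: AB² = 257, AC² = 306, BC² = 245.
Since AC² = 306 < 257 + 245 = 502, the triangle is acute, so the smallest enclosing circle is the circumcircle.
Circumcentre = (-53/22, 7/22), r² = 21845/242.
Diameter = 2r = 2√(21845/242) ≈ 19.002.

19.002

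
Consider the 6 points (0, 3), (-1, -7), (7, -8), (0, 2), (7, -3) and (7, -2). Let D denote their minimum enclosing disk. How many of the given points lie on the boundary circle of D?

2

By Welzl's lemma the MEC is supported by two points (diametrically opposite) or three points (on a circumcircle).
The farthest pair is (0, 3)–(7, -8) with squared distance 170. The circle on this segment as diameter has centre (3.5, -2.5) and r² = 170/4 = 42.5.
Check (-1, -7): distance² to centre = 40.5 ≤ 42.5, so it lies inside.
All remaining points lie in this disk, and no smaller disk contains both endpoints, so this is the minimum enclosing circle.
The points at distance exactly r from the centre are (0, 3), (7, -8) — 2 points.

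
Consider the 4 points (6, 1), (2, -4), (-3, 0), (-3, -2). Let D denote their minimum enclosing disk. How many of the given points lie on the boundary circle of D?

2

A smallest enclosing disk is always determined by at most three of the input points on its boundary.
The farthest pair is (6, 1)–(-3, -2) with squared distance 90. The circle on this segment as diameter has centre (1.5, -0.5) and r² = 90/4 = 22.5.
Check (2, -4): distance² to centre = 12.5 ≤ 22.5, so it lies inside.
All remaining points lie in this disk, and no smaller disk contains both endpoints, so this is the minimum enclosing circle.
The points at distance exactly r from the centre are (6, 1), (-3, -2) — 2 points.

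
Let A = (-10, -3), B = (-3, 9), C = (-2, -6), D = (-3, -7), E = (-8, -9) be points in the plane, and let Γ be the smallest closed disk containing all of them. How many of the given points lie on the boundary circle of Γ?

The farthest pair is B–E with squared distance 349. The circle on this segment as diameter has centre (-5.5, 0) and r² = 349/4 = 87.25.
Check A: distance² to centre = 29.25 ≤ 87.25, so it lies inside.
All remaining points lie in this disk, and no smaller disk contains both endpoints, so this is the minimum enclosing circle.
The points at distance exactly r from the centre are B, E — 2 points.

2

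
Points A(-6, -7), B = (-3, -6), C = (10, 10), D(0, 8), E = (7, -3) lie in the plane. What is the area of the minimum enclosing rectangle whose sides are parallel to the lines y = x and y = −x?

297

In coordinates u = x + y, v = x − y the rectangle is axis-aligned; the map (x,y)→(u,v) scales areas by 2.
u-values: -13, -9, 20, 8, 4; range = 20 − (-13) = 33.
v-values: 1, 3, 0, -8, 10; range = 10 − (-8) = 18.
Area = (33 × 18) / 2 = 297.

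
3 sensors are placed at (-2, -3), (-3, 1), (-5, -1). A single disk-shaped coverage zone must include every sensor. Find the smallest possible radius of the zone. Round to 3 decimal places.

Call the three points A, B, C in the order given.
Side lengths²: AB² = 17, AC² = 13, BC² = 8.
Since AB² = 17 < 13 + 8 = 21, the triangle is acute, so the smallest enclosing circle is the circumcircle.
Circumcentre = (-2.9, -1.1), r² = 4.42.
r = √(4.42) ≈ 2.102.

2.102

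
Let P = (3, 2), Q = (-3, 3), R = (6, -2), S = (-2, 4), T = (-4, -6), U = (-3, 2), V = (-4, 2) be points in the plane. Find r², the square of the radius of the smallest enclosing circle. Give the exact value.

The minimum enclosing circle is determined by three boundary points: R, S, T.
Their circumcentre is (1/23, -37/23) with r² = 18850/529.
The farthest remaining point Q is at distance² 16136/529 ≤ 18850/529.

18850/529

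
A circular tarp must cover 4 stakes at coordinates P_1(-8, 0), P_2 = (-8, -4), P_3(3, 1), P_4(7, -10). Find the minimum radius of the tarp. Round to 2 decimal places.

The minimum enclosing circle of a finite set is fixed by two of the points (as a diameter) or three (as a circumcircle).
The farthest pair is P_1–P_4 with squared distance 325. The circle on this segment as diameter has centre (-0.5, -5) and r² = 325/4 = 81.25.
Check P_2: distance² to centre = 57.25 ≤ 81.25, so it lies inside.
All remaining points lie in this disk, and no smaller disk contains both endpoints, so this is the minimum enclosing circle.
r = √(81.25) ≈ 9.01.

9.01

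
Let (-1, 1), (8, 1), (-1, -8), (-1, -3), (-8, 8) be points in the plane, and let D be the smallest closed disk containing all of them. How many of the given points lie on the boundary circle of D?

3

A smallest enclosing disk is always determined by at most three of the input points on its boundary.
The minimum enclosing circle is determined by three boundary points: (8, 1), (-1, -8), (-8, 8).
Their circumcentre is (-63/46, 63/46) with r² = 93025/1058.
The farthest remaining point (-1, -3) is at distance² 20345/1058 ≤ 93025/1058.
The points at distance exactly r from the centre are (8, 1), (-1, -8), (-8, 8) — 3 points.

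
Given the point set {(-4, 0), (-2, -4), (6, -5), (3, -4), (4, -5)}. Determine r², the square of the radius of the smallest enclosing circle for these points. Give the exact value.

31.25

The farthest pair is (-4, 0)–(6, -5) with squared distance 125. The circle on this segment as diameter has centre (1, -2.5) and r² = 125/4 = 31.25.
Check (-2, -4): distance² to centre = 11.25 ≤ 31.25, so it lies inside.
All remaining points lie in this disk, and no smaller disk contains both endpoints, so this is the minimum enclosing circle.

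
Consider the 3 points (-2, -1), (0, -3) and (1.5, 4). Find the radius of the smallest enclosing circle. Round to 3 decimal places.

3.579

Call the three points A, B, C in the order given.
Side lengths²: AB² = 8, AC² = 37.25, BC² = 51.25.
Since BC² = 51.25 ≥ 37.25 + 8 = 45.25, the angle opposite BC is not acute, so the smallest enclosing circle has BC as diameter.
Centre = midpoint of BC = (0.75, 0.5), r² = 51.25/4 = 12.8125.
r = √(12.8125) ≈ 3.579.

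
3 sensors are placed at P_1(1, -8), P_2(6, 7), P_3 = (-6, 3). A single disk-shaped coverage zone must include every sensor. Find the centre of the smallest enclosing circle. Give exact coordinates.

(1.625, 0.125)

Side lengths²: P_1P_2² = 250, P_1P_3² = 170, P_2P_3² = 160.
Since P_1P_2² = 250 < 170 + 160 = 330, the triangle is acute, so the smallest enclosing circle is the circumcircle.
Circumcentre = (1.625, 0.125), r² = 66.40625.
Centre = (1.625, 0.125).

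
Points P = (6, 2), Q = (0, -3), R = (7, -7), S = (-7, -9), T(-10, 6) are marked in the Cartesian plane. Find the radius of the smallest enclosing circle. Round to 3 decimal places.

10.700

The minimum enclosing circle of a finite set is fixed by two of the points (as a diameter) or three (as a circumcircle).
The farthest pair is R–T with squared distance 458. The circle on this segment as diameter has centre (-1.5, -0.5) and r² = 458/4 = 114.5.
Check P: distance² to centre = 62.5 ≤ 114.5, so it lies inside.
All remaining points lie in this disk, and no smaller disk contains both endpoints, so this is the minimum enclosing circle.
r = √(114.5) ≈ 10.700.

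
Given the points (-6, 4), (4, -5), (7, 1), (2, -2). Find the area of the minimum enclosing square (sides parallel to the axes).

169

The bounding box has width 13 and height 9.
An axis-aligned square enclosing the set must have side ≥ max(width, height).
So the minimum side is max(13, 9) = 13.
Area = 13² = 169.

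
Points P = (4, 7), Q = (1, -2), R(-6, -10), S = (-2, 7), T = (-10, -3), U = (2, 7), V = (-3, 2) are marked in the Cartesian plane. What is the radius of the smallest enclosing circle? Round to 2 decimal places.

9.86

By Welzl's lemma the MEC is supported by two points (diametrically opposite) or three points (on a circumcircle).
The farthest pair is P–R with squared distance 389. The circle on this segment as diameter has centre (-1, -1.5) and r² = 389/4 = 97.25.
Check Q: distance² to centre = 4.25 ≤ 97.25, so it lies inside.
All remaining points lie in this disk, and no smaller disk contains both endpoints, so this is the minimum enclosing circle.
r = √(97.25) ≈ 9.86.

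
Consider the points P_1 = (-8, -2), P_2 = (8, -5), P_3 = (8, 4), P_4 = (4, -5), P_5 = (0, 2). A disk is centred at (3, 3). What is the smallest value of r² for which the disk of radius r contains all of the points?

The required radius is the distance from (3, 3) to the farthest point.
Squared distances: 146, 89, 26, 65, 10.
Maximum is 146, attained at P_1.

146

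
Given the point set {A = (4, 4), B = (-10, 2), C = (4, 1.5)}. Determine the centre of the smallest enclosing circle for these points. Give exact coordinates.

(-83/28, 2.75)

Side lengths²: AB² = 200, AC² = 6.25, BC² = 196.25.
Since AB² = 200 < 196.25 + 6.25 = 202.5, the triangle is acute, so the smallest enclosing circle is the circumcircle.
Circumcentre = (-83/28, 2.75), r² = 19625/392.
Centre = (-83/28, 2.75).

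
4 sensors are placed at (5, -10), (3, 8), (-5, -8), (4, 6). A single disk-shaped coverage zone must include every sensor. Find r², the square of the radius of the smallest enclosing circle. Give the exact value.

10660/121

By Welzl's lemma the MEC is supported by two points (diametrically opposite) or three points (on a circumcircle).
The minimum enclosing circle is determined by three boundary points: (5, -10), (3, 8), (-5, -8).
Their circumcentre is (17/11, -14/11) with r² = 10660/121.
The farthest remaining point (4, 6) is at distance² 7129/121 ≤ 10660/121.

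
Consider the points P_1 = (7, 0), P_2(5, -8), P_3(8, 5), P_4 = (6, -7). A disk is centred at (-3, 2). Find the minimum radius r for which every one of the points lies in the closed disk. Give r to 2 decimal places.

The required radius is the distance from (-3, 2) to the farthest point.
Squared distances: 104, 164, 130, 162.
Maximum is 164, attained at P_2.
r = √164 ≈ 12.81.

12.81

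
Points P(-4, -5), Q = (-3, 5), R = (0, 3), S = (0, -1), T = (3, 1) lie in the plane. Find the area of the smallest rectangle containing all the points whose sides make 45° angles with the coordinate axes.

65

In coordinates u = x + y, v = x − y the rectangle is axis-aligned; the map (x,y)→(u,v) scales areas by 2.
u-values: -9, 2, 3, -1, 4; range = 4 − (-9) = 13.
v-values: 1, -8, -3, 1, 2; range = 2 − (-8) = 10.
Area = (13 × 10) / 2 = 65.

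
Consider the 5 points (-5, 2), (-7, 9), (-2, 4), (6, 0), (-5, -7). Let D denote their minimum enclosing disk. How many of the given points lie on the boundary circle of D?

3

By Welzl's lemma the MEC is supported by two points (diametrically opposite) or three points (on a circumcircle).
The minimum enclosing circle is determined by three boundary points: (-7, 9), (6, 0), (-5, -7).
Their circumcentre is (-50/19, 27/19) with r² = 27625/361.
The farthest remaining point (-2, 4) is at distance² 2545/361 ≤ 27625/361.
The points at distance exactly r from the centre are (-7, 9), (6, 0), (-5, -7) — 3 points.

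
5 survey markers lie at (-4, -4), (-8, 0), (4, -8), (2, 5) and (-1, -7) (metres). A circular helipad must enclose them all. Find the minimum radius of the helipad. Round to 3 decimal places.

7.574

By Welzl's lemma the MEC is supported by two points (diametrically opposite) or three points (on a circumcircle).
The minimum enclosing circle is determined by three boundary points: (-8, 0), (4, -8), (2, 5).
Their circumcentre is (-5/7, -29/14) with r² = 11245/196.
The farthest remaining point (-1, -7) is at distance² 4777/196 ≤ 11245/196.
r = √(11245/196) ≈ 7.574.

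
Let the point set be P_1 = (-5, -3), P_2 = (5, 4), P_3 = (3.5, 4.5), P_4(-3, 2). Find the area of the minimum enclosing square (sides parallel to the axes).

The bounding box has width 10 and height 7.5.
An axis-aligned square enclosing the set must have side ≥ max(width, height).
So the minimum side is max(10, 7.5) = 10.
Area = 10² = 100.

100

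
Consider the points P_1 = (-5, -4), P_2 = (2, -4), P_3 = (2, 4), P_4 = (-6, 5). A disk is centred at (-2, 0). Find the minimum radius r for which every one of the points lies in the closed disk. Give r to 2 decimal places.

6.40

The required radius is the distance from (-2, 0) to the farthest point.
Squared distances: 25, 32, 32, 41.
Maximum is 41, attained at P_4.
r = √41 ≈ 6.40.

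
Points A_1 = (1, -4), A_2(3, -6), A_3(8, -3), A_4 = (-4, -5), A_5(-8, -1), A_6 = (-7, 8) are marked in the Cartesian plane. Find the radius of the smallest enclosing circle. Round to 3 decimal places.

The farthest pair is A_3–A_6 with squared distance 346. The circle on this segment as diameter has centre (0.5, 2.5) and r² = 346/4 = 86.5.
Check A_1: distance² to centre = 42.5 ≤ 86.5, so it lies inside.
All remaining points lie in this disk, and no smaller disk contains both endpoints, so this is the minimum enclosing circle.
r = √(86.5) ≈ 9.301.

9.301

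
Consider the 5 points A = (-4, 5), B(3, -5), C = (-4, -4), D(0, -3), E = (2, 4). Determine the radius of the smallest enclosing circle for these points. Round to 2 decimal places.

By Welzl's lemma the MEC is supported by two points (diametrically opposite) or three points (on a circumcircle).
The farthest pair is A–B with squared distance 149. The circle on this segment as diameter has centre (-0.5, 0) and r² = 149/4 = 37.25.
Check C: distance² to centre = 28.25 ≤ 37.25, so it lies inside.
All remaining points lie in this disk, and no smaller disk contains both endpoints, so this is the minimum enclosing circle.
r = √(37.25) ≈ 6.10.

6.10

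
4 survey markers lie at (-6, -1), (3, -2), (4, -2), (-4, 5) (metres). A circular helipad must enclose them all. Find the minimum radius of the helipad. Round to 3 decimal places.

5.449

A smallest enclosing disk is always determined by at most three of the input points on its boundary.
The minimum enclosing circle is determined by three boundary points: (-6, -1), (4, -2), (-4, 5).
Their circumcentre is (-49/62, 37/62) with r² = 57065/1922.
The farthest remaining point (3, -2) is at distance² 40573/1922 ≤ 57065/1922.
r = √(57065/1922) ≈ 5.449.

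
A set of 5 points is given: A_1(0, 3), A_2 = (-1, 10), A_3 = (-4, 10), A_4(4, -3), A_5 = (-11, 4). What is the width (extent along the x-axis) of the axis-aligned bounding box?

max x = 4, min x = -11, so width = 15.

15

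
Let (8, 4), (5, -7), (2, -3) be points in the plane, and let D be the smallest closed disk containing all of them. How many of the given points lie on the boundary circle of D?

Call the three points A, B, C in the order given.
Side lengths²: AB² = 130, AC² = 85, BC² = 25.
Since AB² = 130 ≥ 85 + 25 = 110, the angle opposite AB is not acute, so the smallest enclosing circle has AB as diameter.
Centre = midpoint of AB = (6.5, -1.5), r² = 130/4 = 32.5.
The points at distance exactly r from the centre are (8, 4), (5, -7) — 2 points.

2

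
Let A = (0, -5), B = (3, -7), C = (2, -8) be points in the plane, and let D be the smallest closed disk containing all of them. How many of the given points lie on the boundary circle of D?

3

Side lengths²: AB² = 13, AC² = 13, BC² = 2.
Since AC² = 13 < 13 + 2 = 15, the triangle is acute, so the smallest enclosing circle is the circumcircle.
Circumcentre = (1.3, -6.3), r² = 3.38.
The points at distance exactly r from the centre are A, B, C — 3 points.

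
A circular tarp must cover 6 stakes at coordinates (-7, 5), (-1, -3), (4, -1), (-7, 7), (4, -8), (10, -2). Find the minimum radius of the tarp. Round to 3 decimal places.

9.731

By Welzl's lemma the MEC is supported by two points (diametrically opposite) or three points (on a circumcircle).
The minimum enclosing circle is determined by three boundary points: (-7, 7), (4, -8), (10, -2).
Their circumcentre is (21/26, 31/26) with r² = 32005/338.
The farthest remaining point (-7, 5) is at distance² 25505/338 ≤ 32005/338.
r = √(32005/338) ≈ 9.731.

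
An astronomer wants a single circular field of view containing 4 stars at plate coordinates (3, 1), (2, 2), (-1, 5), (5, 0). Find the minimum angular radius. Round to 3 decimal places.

By Welzl's lemma the MEC is supported by two points (diametrically opposite) or three points (on a circumcircle).
The farthest pair is (-1, 5)–(5, 0) with squared distance 61. The circle on this segment as diameter has centre (2, 2.5) and r² = 61/4 = 15.25.
Check (3, 1): distance² to centre = 3.25 ≤ 15.25, so it lies inside.
All remaining points lie in this disk, and no smaller disk contains both endpoints, so this is the minimum enclosing circle.
r = √(15.25) ≈ 3.905.

3.905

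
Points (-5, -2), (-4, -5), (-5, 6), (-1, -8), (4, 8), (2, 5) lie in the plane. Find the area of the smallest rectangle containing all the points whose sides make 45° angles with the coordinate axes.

In coordinates u = x + y, v = x − y the rectangle is axis-aligned; the map (x,y)→(u,v) scales areas by 2.
u-values: -7, -9, 1, -9, 12, 7; range = 12 − (-9) = 21.
v-values: -3, 1, -11, 7, -4, -3; range = 7 − (-11) = 18.
Area = (21 × 18) / 2 = 189.

189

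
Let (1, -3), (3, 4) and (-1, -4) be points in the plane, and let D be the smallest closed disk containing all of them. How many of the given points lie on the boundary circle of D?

Call the three points A, B, C in the order given.
Side lengths²: AB² = 53, AC² = 5, BC² = 80.
Since BC² = 80 ≥ 53 + 5 = 58, the angle opposite BC is not acute, so the smallest enclosing circle has BC as diameter.
Centre = midpoint of BC = (1, 0), r² = 80/4 = 20.
The points at distance exactly r from the centre are (3, 4), (-1, -4) — 2 points.

2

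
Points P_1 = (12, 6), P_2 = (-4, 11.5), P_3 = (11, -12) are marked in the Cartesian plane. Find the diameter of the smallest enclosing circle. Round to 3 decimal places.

Side lengths²: P_1P_2² = 286.25, P_1P_3² = 325, P_2P_3² = 777.25.
Since P_2P_3² = 777.25 ≥ 325 + 286.25 = 611.25, the angle opposite P_2P_3 is not acute, so the smallest enclosing circle has P_2P_3 as diameter.
Centre = midpoint of P_2P_3 = (3.5, -0.25), r² = 777.25/4 = 194.3125.
Diameter = 2r = 2√(194.3125) ≈ 27.879.

27.879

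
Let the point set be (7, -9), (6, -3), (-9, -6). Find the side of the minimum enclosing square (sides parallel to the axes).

16

The bounding box has width 16 and height 6.
An axis-aligned square enclosing the set must have side ≥ max(width, height).
So the minimum side is max(16, 6) = 16.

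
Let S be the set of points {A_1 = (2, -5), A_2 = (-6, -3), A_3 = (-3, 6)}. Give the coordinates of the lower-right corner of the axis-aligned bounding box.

(2, -5)

x-range [-6, 2], y-range [-5, 6].
The lower-right corner is (2, -5).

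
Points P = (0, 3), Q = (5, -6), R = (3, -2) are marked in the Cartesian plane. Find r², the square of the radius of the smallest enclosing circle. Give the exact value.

26.5

Side lengths²: PQ² = 106, PR² = 34, QR² = 20.
Since PQ² = 106 ≥ 34 + 20 = 54, the angle opposite PQ is not acute, so the smallest enclosing circle has PQ as diameter.
Centre = midpoint of PQ = (2.5, -1.5), r² = 106/4 = 26.5.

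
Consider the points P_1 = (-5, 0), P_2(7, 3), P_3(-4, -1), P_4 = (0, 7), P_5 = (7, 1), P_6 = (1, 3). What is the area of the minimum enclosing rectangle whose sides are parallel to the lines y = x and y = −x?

97.5

In coordinates u = x + y, v = x − y the rectangle is axis-aligned; the map (x,y)→(u,v) scales areas by 2.
u-values: -5, 10, -5, 7, 8, 4; range = 10 − (-5) = 15.
v-values: -5, 4, -3, -7, 6, -2; range = 6 − (-7) = 13.
Area = (15 × 13) / 2 = 97.5.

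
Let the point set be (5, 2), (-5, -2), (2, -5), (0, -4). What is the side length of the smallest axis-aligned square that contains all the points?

The bounding box has width 10 and height 7.
An axis-aligned square enclosing the set must have side ≥ max(width, height).
So the minimum side is max(10, 7) = 10.

10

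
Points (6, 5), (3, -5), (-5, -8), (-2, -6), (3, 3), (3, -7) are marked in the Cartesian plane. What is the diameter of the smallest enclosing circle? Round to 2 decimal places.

17.03

A smallest enclosing disk is always determined by at most three of the input points on its boundary.
The farthest pair is (6, 5)–(-5, -8) with squared distance 290. The circle on this segment as diameter has centre (0.5, -1.5) and r² = 290/4 = 72.5.
Check (3, -5): distance² to centre = 18.5 ≤ 72.5, so it lies inside.
All remaining points lie in this disk, and no smaller disk contains both endpoints, so this is the minimum enclosing circle.
Diameter = 2r = 2√(72.5) ≈ 17.03.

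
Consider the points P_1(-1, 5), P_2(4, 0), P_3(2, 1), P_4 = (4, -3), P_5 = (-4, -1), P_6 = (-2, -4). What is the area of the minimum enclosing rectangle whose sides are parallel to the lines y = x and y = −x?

In coordinates u = x + y, v = x − y the rectangle is axis-aligned; the map (x,y)→(u,v) scales areas by 2.
u-values: 4, 4, 3, 1, -5, -6; range = 4 − (-6) = 10.
v-values: -6, 4, 1, 7, -3, 2; range = 7 − (-6) = 13.
Area = (10 × 13) / 2 = 65.

65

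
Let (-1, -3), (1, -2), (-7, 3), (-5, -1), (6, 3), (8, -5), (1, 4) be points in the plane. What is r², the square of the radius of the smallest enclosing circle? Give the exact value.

The minimum enclosing circle of a finite set is fixed by two of the points (as a diameter) or three (as a circumcircle).
The farthest pair is (-7, 3)–(8, -5) with squared distance 289. The circle on this segment as diameter has centre (0.5, -1) and r² = 289/4 = 72.25.
Check (-1, -3): distance² to centre = 6.25 ≤ 72.25, so it lies inside.
All remaining points lie in this disk, and no smaller disk contains both endpoints, so this is the minimum enclosing circle.

72.25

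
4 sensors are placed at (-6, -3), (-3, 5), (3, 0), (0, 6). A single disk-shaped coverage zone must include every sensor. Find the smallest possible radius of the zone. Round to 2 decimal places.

By Welzl's lemma the MEC is supported by two points (diametrically opposite) or three points (on a circumcircle).
The minimum enclosing circle is determined by three boundary points: (-6, -3), (3, 0), (0, 6).
Their circumcentre is (-33/14, 15/14) with r² = 2925/98.
The farthest remaining point (-3, 5) is at distance² 1553/98 ≤ 2925/98.
r = √(2925/98) ≈ 5.46.

5.46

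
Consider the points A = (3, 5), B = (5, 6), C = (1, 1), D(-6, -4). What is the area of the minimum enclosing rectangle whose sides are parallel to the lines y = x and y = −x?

21

In coordinates u = x + y, v = x − y the rectangle is axis-aligned; the map (x,y)→(u,v) scales areas by 2.
u-values: 8, 11, 2, -10; range = 11 − (-10) = 21.
v-values: -2, -1, 0, -2; range = 0 − (-2) = 2.
Area = (21 × 2) / 2 = 21.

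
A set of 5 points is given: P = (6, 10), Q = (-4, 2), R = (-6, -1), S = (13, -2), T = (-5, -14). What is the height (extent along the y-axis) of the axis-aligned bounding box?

max y = 10, min y = -14, so height = 24.

24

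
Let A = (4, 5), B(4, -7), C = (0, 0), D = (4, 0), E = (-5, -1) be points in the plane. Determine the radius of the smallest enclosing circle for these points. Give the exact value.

A smallest enclosing disk is always determined by at most three of the input points on its boundary.
The minimum enclosing circle is determined by three boundary points: A, B, E.
Their circumcentre is (1.5, -1) with r² = 42.25.
The farthest remaining point D is at distance² 7.25 ≤ 42.25.
r = √(42.25) = 6.5.

6.5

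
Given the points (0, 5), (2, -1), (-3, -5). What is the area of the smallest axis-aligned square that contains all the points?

The bounding box has width 5 and height 10.
An axis-aligned square enclosing the set must have side ≥ max(width, height).
So the minimum side is max(5, 10) = 10.
Area = 10² = 100.

100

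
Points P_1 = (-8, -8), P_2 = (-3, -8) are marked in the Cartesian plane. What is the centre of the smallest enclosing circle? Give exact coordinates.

(-5.5, -8)

The smallest circle enclosing two points has them as diameter endpoints.
Centre = midpoint = (-5.5, -8); r² = |P_1P_2|²/4 = 25/4 = 6.25.
Centre = (-5.5, -8).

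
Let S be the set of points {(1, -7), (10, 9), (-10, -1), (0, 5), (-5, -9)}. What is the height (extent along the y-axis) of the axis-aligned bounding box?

18

max y = 9, min y = -9, so height = 18.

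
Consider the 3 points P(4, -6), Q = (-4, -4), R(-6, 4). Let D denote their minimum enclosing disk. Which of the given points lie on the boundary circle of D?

P, R

Side lengths²: PQ² = 68, PR² = 200, QR² = 68.
Since PR² = 200 ≥ 68 + 68 = 136, the angle opposite PR is not acute, so the smallest enclosing circle has PR as diameter.
Centre = midpoint of PR = (-1, -1), r² = 200/4 = 50.
The points at distance exactly r from the centre are P, R — 2 points.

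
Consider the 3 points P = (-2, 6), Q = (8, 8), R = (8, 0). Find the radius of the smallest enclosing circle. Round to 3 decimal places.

Side lengths²: PQ² = 104, PR² = 136, QR² = 64.
Since PR² = 136 < 104 + 64 = 168, the triangle is acute, so the smallest enclosing circle is the circumcircle.
Circumcentre = (3.6, 4), r² = 35.36.
r = √(35.36) ≈ 5.946.

5.946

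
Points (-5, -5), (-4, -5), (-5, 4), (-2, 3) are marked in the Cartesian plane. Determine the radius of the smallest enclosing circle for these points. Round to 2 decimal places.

4.53

A smallest enclosing disk is always determined by at most three of the input points on its boundary.
The farthest pair is (-4, -5)–(-5, 4) with squared distance 82. The circle on this segment as diameter has centre (-4.5, -0.5) and r² = 82/4 = 20.5.
Check (-5, -5): distance² to centre = 20.5 ≤ 20.5, so it lies inside.
All remaining points lie in this disk, and no smaller disk contains both endpoints, so this is the minimum enclosing circle.
r = √(20.5) ≈ 4.53.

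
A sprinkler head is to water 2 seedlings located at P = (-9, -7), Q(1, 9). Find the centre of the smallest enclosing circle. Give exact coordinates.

The smallest circle enclosing two points has them as diameter endpoints.
Centre = midpoint = (-4, 1); r² = |PQ|²/4 = 356/4 = 89.
Centre = (-4, 1).

(-4, 1)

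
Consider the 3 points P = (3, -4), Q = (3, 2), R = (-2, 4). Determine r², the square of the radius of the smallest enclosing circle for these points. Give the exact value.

Side lengths²: PQ² = 36, PR² = 89, QR² = 29.
Since PR² = 89 ≥ 36 + 29 = 65, the angle opposite PR is not acute, so the smallest enclosing circle has PR as diameter.
Centre = midpoint of PR = (0.5, 0), r² = 89/4 = 22.25.

22.25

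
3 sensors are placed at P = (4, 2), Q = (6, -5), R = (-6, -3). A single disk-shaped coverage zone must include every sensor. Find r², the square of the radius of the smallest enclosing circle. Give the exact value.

38.30078125

Side lengths²: PQ² = 53, PR² = 125, QR² = 148.
Since QR² = 148 < 125 + 53 = 178, the triangle is acute, so the smallest enclosing circle is the circumcircle.
Circumcentre = (0.1875, -2.875), r² = 38.30078125.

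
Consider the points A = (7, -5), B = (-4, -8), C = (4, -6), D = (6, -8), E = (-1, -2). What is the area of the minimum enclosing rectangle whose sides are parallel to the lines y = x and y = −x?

In coordinates u = x + y, v = x − y the rectangle is axis-aligned; the map (x,y)→(u,v) scales areas by 2.
u-values: 2, -12, -2, -2, -3; range = 2 − (-12) = 14.
v-values: 12, 4, 10, 14, 1; range = 14 − 1 = 13.
Area = (14 × 13) / 2 = 91.

91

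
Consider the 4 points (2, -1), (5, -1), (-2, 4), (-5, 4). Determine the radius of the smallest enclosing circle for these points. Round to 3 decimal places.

5.590

The farthest pair is (5, -1)–(-5, 4) with squared distance 125. The circle on this segment as diameter has centre (0, 1.5) and r² = 125/4 = 31.25.
Check (2, -1): distance² to centre = 10.25 ≤ 31.25, so it lies inside.
All remaining points lie in this disk, and no smaller disk contains both endpoints, so this is the minimum enclosing circle.
r = √(31.25) ≈ 5.590.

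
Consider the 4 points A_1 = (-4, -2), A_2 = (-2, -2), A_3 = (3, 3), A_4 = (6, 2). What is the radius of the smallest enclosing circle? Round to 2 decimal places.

The minimum enclosing circle of a finite set is fixed by two of the points (as a diameter) or three (as a circumcircle).
The farthest pair is A_1–A_4 with squared distance 116. The circle on this segment as diameter has centre (1, 0) and r² = 116/4 = 29.
Check A_2: distance² to centre = 13 ≤ 29, so it lies inside.
All remaining points lie in this disk, and no smaller disk contains both endpoints, so this is the minimum enclosing circle.
r = √29 ≈ 5.39.

5.39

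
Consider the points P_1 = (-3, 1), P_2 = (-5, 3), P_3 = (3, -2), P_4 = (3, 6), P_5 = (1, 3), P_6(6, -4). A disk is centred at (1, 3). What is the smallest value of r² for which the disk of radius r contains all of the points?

The required radius is the distance from (1, 3) to the farthest point.
Squared distances: 20, 36, 29, 13, 0, 74.
Maximum is 74, attained at P_6.

74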